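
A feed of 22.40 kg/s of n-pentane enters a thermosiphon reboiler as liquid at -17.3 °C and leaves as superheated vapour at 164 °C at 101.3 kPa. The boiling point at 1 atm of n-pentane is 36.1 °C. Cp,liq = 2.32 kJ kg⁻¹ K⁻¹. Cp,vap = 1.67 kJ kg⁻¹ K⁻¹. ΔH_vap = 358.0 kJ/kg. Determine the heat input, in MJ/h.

Q = 56100 MJ/h

liquid -17.3→36.1 °C: 123.89 kJ/kg
vaporisation at 36.1 °C: 358 kJ/kg
vapour 36.1→164 °C: 213.59 kJ/kg
Δh = 123.89 + 358 + 213.59 = 695.48 kJ/kg
Q = ṁ·Δh = 22.40 kg/s × 695.48 kJ/kg = 15579 kJ/s
|Q| = 15579 kW = 56084 MJ/h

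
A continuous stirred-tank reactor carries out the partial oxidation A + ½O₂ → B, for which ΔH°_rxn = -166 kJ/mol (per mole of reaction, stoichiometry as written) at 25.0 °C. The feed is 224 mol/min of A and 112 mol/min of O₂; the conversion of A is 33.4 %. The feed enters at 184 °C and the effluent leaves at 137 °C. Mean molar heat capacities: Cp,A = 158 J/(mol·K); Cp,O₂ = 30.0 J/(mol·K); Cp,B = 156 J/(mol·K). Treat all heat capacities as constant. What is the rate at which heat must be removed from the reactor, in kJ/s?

Q_out = 240 kJ/s

Extent of reaction ξ = 0.334 × 224 = 74.816 mol/min
Reaction term: ξ·ΔH°_rxn = 74.816 × -166 = -12419 kJ/min
Sensible, feed 184→25 °C: -6161.6 kJ/min
Outlet flows (mol/min): A 149.18, O₂ 74.592, B 74.816
Sensible, products 25→137 °C: 4197.8 kJ/min
Q = ΔH = -14383 kJ/min = -239.72 kW
Heat removed = 239.72 kJ/s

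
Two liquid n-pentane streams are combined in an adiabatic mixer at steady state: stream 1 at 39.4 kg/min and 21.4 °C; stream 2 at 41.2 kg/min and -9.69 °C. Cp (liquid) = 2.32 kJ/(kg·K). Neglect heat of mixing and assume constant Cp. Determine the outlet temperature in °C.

T_out = 5.51 °C

Adiabatic, steady state ⇒ Σ ṁᵢCp,ᵢ(T_out − Tᵢ) = 0
Σ ṁᵢCp,ᵢTᵢ = 39.4×2.32×21.4 + 41.2×2.32×-9.69 = 1029.9
Σ ṁᵢCp,ᵢ = 39.4×2.32 + 41.2×2.32 = 186.99
T_out = 1029.9 / 186.99 = 5.5078 °C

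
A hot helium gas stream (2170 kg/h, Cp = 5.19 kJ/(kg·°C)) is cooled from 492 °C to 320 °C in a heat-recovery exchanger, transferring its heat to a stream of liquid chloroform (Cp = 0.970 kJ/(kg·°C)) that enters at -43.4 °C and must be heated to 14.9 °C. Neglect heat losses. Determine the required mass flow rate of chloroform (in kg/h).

ṁ_c = 34300 kg/h

Heat released by hot stream: Q = 2170 × 5.19 × (492 − 320) = 1.9371e+06 kJ/h
Energy balance on cold side (adiabatic exchanger): Q = ṁ_c·Cp_c·(T_c,out − T_c,in)
ṁ_c = 1.9371e+06 / [0.970 × (14.9 − -43.4)] = 34254 kg/h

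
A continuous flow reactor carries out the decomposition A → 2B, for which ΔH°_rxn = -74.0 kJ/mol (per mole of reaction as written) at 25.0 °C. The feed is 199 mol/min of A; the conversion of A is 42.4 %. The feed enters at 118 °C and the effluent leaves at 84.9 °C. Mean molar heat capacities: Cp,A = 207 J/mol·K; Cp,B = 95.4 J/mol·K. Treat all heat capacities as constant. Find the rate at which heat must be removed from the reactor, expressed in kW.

Extent of reaction ξ = 0.424 × 199 = 84.376 mol/min
Reaction term: ξ·ΔH°_rxn = 84.376 × -74.0 = -6243.8 kJ/min
Sensible, feed 118→25 °C: -3830.9 kJ/min
Outlet flows (mol/min): A 114.62, B 168.75
Sensible, products 25→84.9 °C: 2385.6 kJ/min
Q = ΔH = -7689.2 kJ/min = -128.15 kW
Heat removed = 128.15 kW

Q_out = 128 kW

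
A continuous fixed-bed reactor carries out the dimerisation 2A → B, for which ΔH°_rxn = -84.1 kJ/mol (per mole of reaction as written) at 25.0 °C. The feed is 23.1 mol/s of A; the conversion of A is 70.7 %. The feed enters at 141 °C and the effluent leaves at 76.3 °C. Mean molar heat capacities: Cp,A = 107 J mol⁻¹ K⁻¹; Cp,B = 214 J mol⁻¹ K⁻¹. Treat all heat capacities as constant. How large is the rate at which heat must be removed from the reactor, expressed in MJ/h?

Q_out = 3050 MJ/h

Extent of reaction ξ = 0.707 × 23.1 / 2 = 8.1659 mol/s
Reaction term: ξ·ΔH°_rxn = 8.1659 × -84.1 = -686.75 kJ/s
Sensible, feed 141→25 °C: -286.72 kJ/s
Outlet flows (mol/s): A 6.7683, B 8.1659
Sensible, products 25→76.3 °C: 126.8 kJ/s
Q = ΔH = -846.67 kJ/s = -846.67 kW
Heat removed = 3048 MJ/h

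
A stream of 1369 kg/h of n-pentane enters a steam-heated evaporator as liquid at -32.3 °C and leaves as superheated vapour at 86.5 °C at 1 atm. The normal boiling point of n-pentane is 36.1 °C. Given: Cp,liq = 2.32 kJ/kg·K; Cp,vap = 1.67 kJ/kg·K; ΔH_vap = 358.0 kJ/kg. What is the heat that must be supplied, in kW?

liquid -32.3→36.1 °C: 158.69 kJ/kg
vaporisation at 36.1 °C: 358 kJ/kg
vapour 36.1→86.5 °C: 84.168 kJ/kg
Δh = 158.69 + 358 + 84.168 = 600.86 kJ/kg
Q = ṁ·Δh = 1369 kg/h × 600.86 kJ/kg = 822570 kJ/h
|Q| = 228.49 kW

Q = 228 kW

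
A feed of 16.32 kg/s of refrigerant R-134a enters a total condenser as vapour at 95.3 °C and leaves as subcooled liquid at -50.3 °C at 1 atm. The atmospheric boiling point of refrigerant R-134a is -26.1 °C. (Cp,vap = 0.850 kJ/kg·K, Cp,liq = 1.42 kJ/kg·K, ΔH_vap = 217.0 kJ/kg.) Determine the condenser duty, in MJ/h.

Q_c = 20800 MJ/h

vapour 95.3→-26.1 °C: -103.19 kJ/kg
condensation at -26.1 °C: -217 kJ/kg
liquid -26.1→-50.3 °C: -34.364 kJ/kg
Δh = -103.19 + -217 + -34.364 = -354.55 kJ/kg
Q = ṁ·Δh = 16.32 kg/s × -354.55 kJ/kg = -5786.3 kJ/s
|Q| = 5786.3 kW = 20831 MJ/h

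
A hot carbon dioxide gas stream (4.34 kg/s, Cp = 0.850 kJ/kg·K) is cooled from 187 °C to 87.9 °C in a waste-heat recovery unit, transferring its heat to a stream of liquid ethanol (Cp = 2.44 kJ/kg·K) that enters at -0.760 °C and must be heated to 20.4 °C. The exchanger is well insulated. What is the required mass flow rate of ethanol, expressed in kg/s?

ṁ_c = 7.08 kg/s

Heat released by hot stream: Q = 4.34 × 0.850 × (187 − 87.9) = 365.58 kJ/s
Energy balance on cold side (adiabatic exchanger): Q = ṁ_c·Cp_c·(T_c,out − T_c,in)
ṁ_c = 365.58 / [2.44 × (20.4 − -0.760)] = 7.0807 kg/s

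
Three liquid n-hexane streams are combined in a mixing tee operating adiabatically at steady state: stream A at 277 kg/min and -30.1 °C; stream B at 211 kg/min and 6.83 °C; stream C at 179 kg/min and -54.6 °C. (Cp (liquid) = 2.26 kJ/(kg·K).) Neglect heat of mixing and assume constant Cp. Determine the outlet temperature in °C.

Adiabatic, steady state ⇒ Σ ṁᵢCp,ᵢ(T_out − Tᵢ) = 0
T_out = Σ ṁᵢCp,ᵢTᵢ / Σ ṁᵢCp,ᵢ
      = -37674 / 1507.4 = -24.992 °C

T_out = -25.0 °C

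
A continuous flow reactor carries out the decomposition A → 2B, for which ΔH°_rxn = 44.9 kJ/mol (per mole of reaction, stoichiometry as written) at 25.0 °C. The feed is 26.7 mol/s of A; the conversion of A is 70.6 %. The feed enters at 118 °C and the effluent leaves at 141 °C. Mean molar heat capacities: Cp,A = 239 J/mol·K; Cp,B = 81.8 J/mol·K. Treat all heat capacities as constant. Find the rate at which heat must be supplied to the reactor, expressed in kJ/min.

Q_in = 49700 kJ/min

Extent of reaction ξ = 0.706 × 26.7 = 18.85 mol/s
Reaction term: ξ·ΔH°_rxn = 18.85 × 44.9 = 846.37 kJ/s
Sensible, feed 118→25 °C: -593.46 kJ/s
Outlet flows (mol/s): A 7.8498, B 37.7
Sensible, products 25→141 °C: 575.36 kJ/s
Q = ΔH = 828.27 kJ/s = 828.27 kW
Heat supplied = 49696 kJ/min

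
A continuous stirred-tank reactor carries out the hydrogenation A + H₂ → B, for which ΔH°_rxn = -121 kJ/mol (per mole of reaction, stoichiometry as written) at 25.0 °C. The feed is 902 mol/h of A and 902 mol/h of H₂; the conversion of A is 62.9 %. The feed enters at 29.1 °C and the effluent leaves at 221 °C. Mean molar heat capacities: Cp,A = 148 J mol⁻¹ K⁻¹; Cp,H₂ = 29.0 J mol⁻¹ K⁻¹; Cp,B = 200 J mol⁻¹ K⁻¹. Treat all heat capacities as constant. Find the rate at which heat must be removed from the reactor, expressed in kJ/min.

Extent of reaction ξ = 0.629 × 902 = 567.36 mol/h
Reaction term: ξ·ΔH°_rxn = 567.36 × -121 = -68650 kJ/h
Sensible, feed 29.1→25 °C: -654.58 kJ/h
Outlet flows (mol/h): A 334.64, H₂ 334.64, B 567.36
Sensible, products 25→221 °C: 33850 kJ/h
Q = ΔH = -35455 kJ/h = -9.8486 kW
Heat removed = 590.92 kJ/min

Q_out = 591 kJ/min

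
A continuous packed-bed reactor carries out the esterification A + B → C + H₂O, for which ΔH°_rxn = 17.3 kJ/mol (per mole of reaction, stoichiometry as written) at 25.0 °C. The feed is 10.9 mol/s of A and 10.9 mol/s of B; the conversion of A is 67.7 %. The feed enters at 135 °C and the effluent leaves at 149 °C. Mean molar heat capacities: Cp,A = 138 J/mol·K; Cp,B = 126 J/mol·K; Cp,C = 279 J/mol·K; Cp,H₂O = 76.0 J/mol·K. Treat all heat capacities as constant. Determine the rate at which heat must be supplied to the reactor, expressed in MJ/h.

Extent of reaction ξ = 0.677 × 10.9 = 7.3793 mol/s
Reaction term: ξ·ΔH°_rxn = 7.3793 × 17.3 = 127.66 kJ/s
Sensible, feed 135→25 °C: -316.54 kJ/s
Outlet flows (mol/s): A 3.5207, B 3.5207, C 7.3793, H₂O 7.3793
Sensible, products 25→149 °C: 440.09 kJ/s
Q = ΔH = 251.22 kJ/s = 251.22 kW
Heat supplied = 904.38 MJ/h

Q_in = 904 MJ/h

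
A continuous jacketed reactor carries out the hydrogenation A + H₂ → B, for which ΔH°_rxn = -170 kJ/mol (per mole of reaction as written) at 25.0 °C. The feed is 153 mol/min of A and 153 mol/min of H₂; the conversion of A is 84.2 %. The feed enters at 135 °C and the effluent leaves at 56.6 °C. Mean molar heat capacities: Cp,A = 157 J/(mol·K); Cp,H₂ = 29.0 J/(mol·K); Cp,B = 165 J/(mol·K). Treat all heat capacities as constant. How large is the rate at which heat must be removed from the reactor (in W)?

Extent of reaction ξ = 0.842 × 153 = 128.83 mol/min
Reaction term: ξ·ΔH°_rxn = 128.83 × -170 = -21900 kJ/min
Sensible, feed 135→25 °C: -3130.4 kJ/min
Outlet flows (mol/min): A 24.174, H₂ 24.174, B 128.83
Sensible, products 25→56.6 °C: 813.78 kJ/min
Q = ΔH = -24217 kJ/min = -403.62 kW
Heat removed = 403620 W

Q_out = 404000 W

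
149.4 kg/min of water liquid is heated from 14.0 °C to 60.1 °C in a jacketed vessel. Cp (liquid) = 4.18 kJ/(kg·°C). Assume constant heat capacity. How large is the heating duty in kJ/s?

Q = 480 kJ/s

Q = ṁ·Cp·ΔT = 149.4 × 4.18 × (60.1 − 14.0) = 28789 kJ/min
Converting: 28789 / 60 s = 479.82 kW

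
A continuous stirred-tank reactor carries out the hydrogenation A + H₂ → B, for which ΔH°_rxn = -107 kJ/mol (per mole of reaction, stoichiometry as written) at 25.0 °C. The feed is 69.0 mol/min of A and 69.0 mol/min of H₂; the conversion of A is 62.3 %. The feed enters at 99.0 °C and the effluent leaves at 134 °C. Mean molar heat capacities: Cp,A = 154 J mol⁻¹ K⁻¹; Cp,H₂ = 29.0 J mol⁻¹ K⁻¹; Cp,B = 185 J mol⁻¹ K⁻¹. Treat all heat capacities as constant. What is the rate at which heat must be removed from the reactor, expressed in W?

Extent of reaction ξ = 0.623 × 69.0 = 42.987 mol/min
Reaction term: ξ·ΔH°_rxn = 42.987 × -107 = -4599.6 kJ/min
Sensible, feed 99.0→25 °C: -934.4 kJ/min
Outlet flows (mol/min): A 26.013, H₂ 26.013, B 42.987
Sensible, products 25→134 °C: 1385.7 kJ/min
Q = ΔH = -4148.3 kJ/min = -69.138 kW
Heat removed = 69138 W

Q_out = 69100 W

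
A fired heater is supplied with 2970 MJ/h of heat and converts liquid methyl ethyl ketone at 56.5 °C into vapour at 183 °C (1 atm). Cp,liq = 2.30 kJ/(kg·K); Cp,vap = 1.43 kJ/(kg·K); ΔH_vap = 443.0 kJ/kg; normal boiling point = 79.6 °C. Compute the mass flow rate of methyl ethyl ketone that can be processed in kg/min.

ṁ = 76.9 kg/min

Δh = 2.30×(79.6−56.5) + 443.0 + 1.43×(183−79.6) = 643.99 kJ/kg
Q = 2970 MJ/h = 825 kJ/s = 49500 kJ/min
ṁ = Q/Δh = 49500 / 643.99 = 76.864 kg/min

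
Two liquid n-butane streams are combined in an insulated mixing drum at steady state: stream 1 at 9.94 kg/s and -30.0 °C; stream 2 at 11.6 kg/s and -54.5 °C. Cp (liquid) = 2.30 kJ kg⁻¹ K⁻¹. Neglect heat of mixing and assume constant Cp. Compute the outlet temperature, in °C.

T_out = -43.2 °C

No heat crosses the boundary, so H_out = H_in.
T_out = Σ ṁᵢCp,ᵢTᵢ / Σ ṁᵢCp,ᵢ
      = -2139.9 / 49.542 = -43.194 °C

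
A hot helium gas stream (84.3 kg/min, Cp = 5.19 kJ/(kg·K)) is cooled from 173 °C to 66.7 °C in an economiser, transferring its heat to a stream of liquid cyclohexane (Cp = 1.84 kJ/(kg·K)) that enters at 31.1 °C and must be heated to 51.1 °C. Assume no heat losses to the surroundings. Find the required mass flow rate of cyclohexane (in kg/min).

Heat released by hot stream: Q = 84.3 × 5.19 × (173 − 66.7) = 46508 kJ/min
Energy balance on cold side (adiabatic exchanger): Q = ṁ_c·Cp_c·(T_c,out − T_c,in)
ṁ_c = 46508 / [1.84 × (51.1 − 31.1)] = 1263.8 kg/min

ṁ_c = 1260 kg/min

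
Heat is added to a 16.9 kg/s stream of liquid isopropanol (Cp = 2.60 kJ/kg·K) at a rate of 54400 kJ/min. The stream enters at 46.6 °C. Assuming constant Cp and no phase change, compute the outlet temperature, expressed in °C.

T_out = 67.2 °C

Q = 54400 kJ/min = 906.67 kJ/s
ΔT = Q/(ṁ·Cp) = 906.67/(16.9×2.60) = 20.634 K
T_out = 46.6 + 20.634 = 67.234 °C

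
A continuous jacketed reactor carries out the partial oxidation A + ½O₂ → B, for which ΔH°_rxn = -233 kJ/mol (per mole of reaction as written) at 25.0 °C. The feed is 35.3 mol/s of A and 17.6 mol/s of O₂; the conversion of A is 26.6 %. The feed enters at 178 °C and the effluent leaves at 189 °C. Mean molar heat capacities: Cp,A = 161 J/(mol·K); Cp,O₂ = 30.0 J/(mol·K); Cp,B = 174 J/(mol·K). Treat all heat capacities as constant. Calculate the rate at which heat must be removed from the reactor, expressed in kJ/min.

Q_out = 127000 kJ/min

Extent of reaction ξ = 0.266 × 35.3 = 9.3898 mol/s
Reaction term: ξ·ΔH°_rxn = 9.3898 × -233 = -2187.8 kJ/s
Sensible, feed 178→25 °C: -950.33 kJ/s
Outlet flows (mol/s): A 25.91, O₂ 12.905, B 9.3898
Sensible, products 25→189 °C: 1015.6 kJ/s
Q = ΔH = -2122.6 kJ/s = -2122.6 kW
Heat removed = 127350 kJ/min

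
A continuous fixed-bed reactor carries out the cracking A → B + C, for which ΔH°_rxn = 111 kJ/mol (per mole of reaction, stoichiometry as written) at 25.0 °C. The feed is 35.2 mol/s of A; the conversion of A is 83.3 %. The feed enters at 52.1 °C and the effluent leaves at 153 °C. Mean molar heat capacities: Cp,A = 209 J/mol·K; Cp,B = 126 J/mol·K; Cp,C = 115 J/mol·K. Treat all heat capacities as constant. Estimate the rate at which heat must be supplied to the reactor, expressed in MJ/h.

Extent of reaction ξ = 0.833 × 35.2 = 29.322 mol/s
Reaction term: ξ·ΔH°_rxn = 29.322 × 111 = 3254.7 kJ/s
Sensible, feed 52.1→25 °C: -199.37 kJ/s
Outlet flows (mol/s): A 5.8784, B 29.322, C 29.322
Sensible, products 25→153 °C: 1061.8 kJ/s
Q = ΔH = 4117.1 kJ/s = 4117.1 kW
Heat supplied = 14822 MJ/h

Q_in = 14800 MJ/h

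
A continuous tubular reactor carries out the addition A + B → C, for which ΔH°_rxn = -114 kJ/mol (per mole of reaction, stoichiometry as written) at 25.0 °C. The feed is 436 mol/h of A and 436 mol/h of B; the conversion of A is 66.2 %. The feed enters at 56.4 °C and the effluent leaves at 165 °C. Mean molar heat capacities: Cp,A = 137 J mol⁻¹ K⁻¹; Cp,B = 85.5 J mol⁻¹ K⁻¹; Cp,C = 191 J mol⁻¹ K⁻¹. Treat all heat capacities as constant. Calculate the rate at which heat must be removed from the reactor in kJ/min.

Extent of reaction ξ = 0.662 × 436 = 288.63 mol/h
Reaction term: ξ·ΔH°_rxn = 288.63 × -114 = -32904 kJ/h
Sensible, feed 56.4→25 °C: -3046.1 kJ/h
Outlet flows (mol/h): A 147.37, B 147.37, C 288.63
Sensible, products 25→165 °C: 12309 kJ/h
Q = ΔH = -23642 kJ/h = -6.5671 kW
Heat removed = 394.03 kJ/min

Q_out = 394 kJ/min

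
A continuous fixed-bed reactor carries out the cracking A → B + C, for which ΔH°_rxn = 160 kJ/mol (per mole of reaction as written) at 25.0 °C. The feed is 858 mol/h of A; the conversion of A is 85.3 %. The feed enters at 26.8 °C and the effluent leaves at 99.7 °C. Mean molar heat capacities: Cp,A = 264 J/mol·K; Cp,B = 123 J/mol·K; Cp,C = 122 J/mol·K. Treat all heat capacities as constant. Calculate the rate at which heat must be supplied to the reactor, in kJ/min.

Q_in = 2210 kJ/min

Extent of reaction ξ = 0.853 × 858 = 731.87 mol/h
Reaction term: ξ·ΔH°_rxn = 731.87 × 160 = 117100 kJ/h
Sensible, feed 26.8→25 °C: -407.72 kJ/h
Outlet flows (mol/h): A 126.13, B 731.87, C 731.87
Sensible, products 25→99.7 °C: 15882 kJ/h
Q = ΔH = 132570 kJ/h = 36.826 kW
Heat supplied = 2209.6 kJ/min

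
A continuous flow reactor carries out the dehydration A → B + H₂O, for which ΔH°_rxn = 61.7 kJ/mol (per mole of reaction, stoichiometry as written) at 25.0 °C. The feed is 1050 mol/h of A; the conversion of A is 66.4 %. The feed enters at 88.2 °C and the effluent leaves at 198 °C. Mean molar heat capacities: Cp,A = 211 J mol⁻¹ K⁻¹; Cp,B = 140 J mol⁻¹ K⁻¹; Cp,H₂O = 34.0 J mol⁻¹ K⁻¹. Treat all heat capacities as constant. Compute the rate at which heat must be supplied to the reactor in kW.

Extent of reaction ξ = 0.664 × 1050 = 697.2 mol/h
Reaction term: ξ·ΔH°_rxn = 697.2 × 61.7 = 43017 kJ/h
Sensible, feed 88.2→25 °C: -14002 kJ/h
Outlet flows (mol/h): A 352.8, B 697.2, H₂O 697.2
Sensible, products 25→198 °C: 33865 kJ/h
Q = ΔH = 62881 kJ/h = 17.467 kW
Heat supplied = 17.467 kW

Q_in = 17.5 kW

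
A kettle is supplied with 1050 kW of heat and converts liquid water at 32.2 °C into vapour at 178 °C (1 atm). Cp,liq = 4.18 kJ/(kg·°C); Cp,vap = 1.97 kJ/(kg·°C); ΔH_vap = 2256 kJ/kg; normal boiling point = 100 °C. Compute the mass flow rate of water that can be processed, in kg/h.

Δh = 4.18×(100−32.2) + 2256 + 1.97×(178−100) = 2693.1 kJ/kg
Q = 1050 kW = 1050 kJ/s = 3.78e+06 kJ/h
ṁ = Q/Δh = 3.78e+06 / 2693.1 = 1403.6 kg/h

ṁ = 1400 kg/h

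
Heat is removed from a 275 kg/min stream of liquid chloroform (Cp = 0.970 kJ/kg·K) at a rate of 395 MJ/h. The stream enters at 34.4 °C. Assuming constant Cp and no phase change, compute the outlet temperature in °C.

Q = 395 MJ/h = 6583.3 kJ/min
ΔT = Q/(ṁ·Cp) = 6583.3/(275×0.970) = 24.68 K
T_out = 34.4 − 24.68 = 9.7202 °C

T_out = 9.72 °C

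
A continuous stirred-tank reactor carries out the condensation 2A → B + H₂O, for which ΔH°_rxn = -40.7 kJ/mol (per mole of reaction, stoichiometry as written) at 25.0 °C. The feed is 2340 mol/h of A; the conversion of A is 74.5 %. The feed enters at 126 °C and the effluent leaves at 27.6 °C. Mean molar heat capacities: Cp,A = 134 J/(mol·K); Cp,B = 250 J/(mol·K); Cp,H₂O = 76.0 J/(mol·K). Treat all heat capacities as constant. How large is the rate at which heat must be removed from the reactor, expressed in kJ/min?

Extent of reaction ξ = 0.745 × 2340 / 2 = 871.65 mol/h
Reaction term: ξ·ΔH°_rxn = 871.65 × -40.7 = -35476 kJ/h
Sensible, feed 126→25 °C: -31670 kJ/h
Outlet flows (mol/h): A 596.7, B 871.65, H₂O 871.65
Sensible, products 25→27.6 °C: 946.7 kJ/h
Q = ΔH = -66199 kJ/h = -18.389 kW
Heat removed = 1103.3 kJ/min

Q_out = 1100 kJ/min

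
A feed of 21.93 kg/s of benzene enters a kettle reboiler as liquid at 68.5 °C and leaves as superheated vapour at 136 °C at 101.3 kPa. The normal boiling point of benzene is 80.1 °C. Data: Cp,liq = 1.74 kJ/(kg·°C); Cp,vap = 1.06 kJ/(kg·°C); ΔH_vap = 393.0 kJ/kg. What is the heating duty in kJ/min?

liquid 68.5→80.1 °C: 20.184 kJ/kg
vaporisation at 80.1 °C: 393 kJ/kg
vapour 80.1→136 °C: 59.254 kJ/kg
Δh = 20.184 + 393 + 59.254 = 472.44 kJ/kg
Q = ṁ·Δh = 21.93 kg/s × 472.44 kJ/kg = 10361 kJ/s
|Q| = 10361 kW = 621630 kJ/min

Q = 622000 kJ/min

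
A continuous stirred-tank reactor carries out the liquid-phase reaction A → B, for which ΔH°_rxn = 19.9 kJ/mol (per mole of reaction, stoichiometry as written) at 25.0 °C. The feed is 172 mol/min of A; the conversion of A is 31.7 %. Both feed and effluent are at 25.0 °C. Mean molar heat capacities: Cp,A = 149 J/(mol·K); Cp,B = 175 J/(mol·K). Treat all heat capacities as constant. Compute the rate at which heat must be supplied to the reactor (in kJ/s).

Extent of reaction ξ = 0.317 × 172 = 54.524 mol/min
Reaction term: ξ·ΔH°_rxn = 54.524 × 19.9 = 1085 kJ/min
Q = ΔH = 1085 kJ/min = 18.084 kW
Heat supplied = 18.084 kJ/s

Q_in = 18.1 kJ/s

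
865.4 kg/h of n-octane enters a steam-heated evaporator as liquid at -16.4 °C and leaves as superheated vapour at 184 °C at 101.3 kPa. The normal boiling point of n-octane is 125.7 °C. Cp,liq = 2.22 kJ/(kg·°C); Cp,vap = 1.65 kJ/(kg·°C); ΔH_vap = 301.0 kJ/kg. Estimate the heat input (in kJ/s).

liquid -16.4→125.7 °C: 315.46 kJ/kg
vaporisation at 125.7 °C: 301 kJ/kg
vapour 125.7→184 °C: 96.195 kJ/kg
Δh = 315.46 + 301 + 96.195 = 712.66 kJ/kg
Q = ṁ·Δh = 865.4 kg/h × 712.66 kJ/kg = 616730 kJ/h
|Q| = 171.31 kW

Q = 171 kJ/s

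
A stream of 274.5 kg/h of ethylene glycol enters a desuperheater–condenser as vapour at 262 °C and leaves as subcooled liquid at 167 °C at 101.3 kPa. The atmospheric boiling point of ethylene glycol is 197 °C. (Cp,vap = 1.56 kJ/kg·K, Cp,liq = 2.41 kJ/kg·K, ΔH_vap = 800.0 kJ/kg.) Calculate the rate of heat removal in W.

Q_c = 74200 W

vapour 262→197 °C: -101.4 kJ/kg
condensation at 197 °C: -800 kJ/kg
liquid 197→167 °C: -72.3 kJ/kg
Δh = -101.4 + -800 + -72.3 = -973.7 kJ/kg
Q = ṁ·Δh = 274.5 kg/h × -973.7 kJ/kg = -267280 kJ/h
|Q| = 74.245 kW = 74245 W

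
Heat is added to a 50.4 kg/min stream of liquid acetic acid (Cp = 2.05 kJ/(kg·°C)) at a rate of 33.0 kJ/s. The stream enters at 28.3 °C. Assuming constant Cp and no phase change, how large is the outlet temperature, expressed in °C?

T_out = 47.5 °C

Q = 33.0 kJ/s = 1980 kJ/min
ΔT = Q/(ṁ·Cp) = 1980/(50.4×2.05) = 19.164 K
T_out = 28.3 + 19.164 = 47.464 °C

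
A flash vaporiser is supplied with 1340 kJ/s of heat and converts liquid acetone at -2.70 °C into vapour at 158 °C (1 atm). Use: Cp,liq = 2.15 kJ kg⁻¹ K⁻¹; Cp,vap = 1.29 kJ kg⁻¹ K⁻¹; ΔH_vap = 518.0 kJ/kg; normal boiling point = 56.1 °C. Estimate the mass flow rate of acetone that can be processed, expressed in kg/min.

Δh = 2.15×(56.1−-2.70) + 518.0 + 1.29×(158−56.1) = 775.87 kJ/kg
Q = 1340 kJ/s = 1340 kJ/s = 80400 kJ/min
ṁ = Q/Δh = 80400 / 775.87 = 103.63 kg/min

ṁ = 104 kg/min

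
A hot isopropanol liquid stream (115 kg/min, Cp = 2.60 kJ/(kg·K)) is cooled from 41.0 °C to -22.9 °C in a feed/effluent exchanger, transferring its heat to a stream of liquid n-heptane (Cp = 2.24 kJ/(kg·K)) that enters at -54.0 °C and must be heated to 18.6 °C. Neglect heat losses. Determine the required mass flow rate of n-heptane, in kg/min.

ṁ_c = 117 kg/min

Heat released by hot stream: Q = 115 × 2.60 × (41.0 − -22.9) = 19106 kJ/min
Energy balance on cold side (adiabatic exchanger): Q = ṁ_c·Cp_c·(T_c,out − T_c,in)
ṁ_c = 19106 / [2.24 × (18.6 − -54.0)] = 117.49 kg/min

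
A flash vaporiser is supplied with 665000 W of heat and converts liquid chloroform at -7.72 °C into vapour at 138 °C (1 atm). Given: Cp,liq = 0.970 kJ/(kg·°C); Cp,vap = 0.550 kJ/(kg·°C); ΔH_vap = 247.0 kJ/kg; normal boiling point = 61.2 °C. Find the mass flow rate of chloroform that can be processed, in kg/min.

ṁ = 112 kg/min

Δh = 0.970×(61.2−-7.72) + 247.0 + 0.550×(138−61.2) = 356.09 kJ/kg
Q = 665000 W = 665 kJ/s = 39900 kJ/min
ṁ = Q/Δh = 39900 / 356.09 = 112.05 kg/min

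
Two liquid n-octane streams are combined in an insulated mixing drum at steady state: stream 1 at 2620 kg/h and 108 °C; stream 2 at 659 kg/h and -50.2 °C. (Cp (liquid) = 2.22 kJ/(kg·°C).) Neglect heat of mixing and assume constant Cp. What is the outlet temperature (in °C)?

No heat crosses the boundary, so H_out = H_in.
T_out = Σ ṁᵢCp,ᵢTᵢ / Σ ṁᵢCp,ᵢ
      = 554730 / 7279.4 = 76.206 °C

T_out = 76.2 °C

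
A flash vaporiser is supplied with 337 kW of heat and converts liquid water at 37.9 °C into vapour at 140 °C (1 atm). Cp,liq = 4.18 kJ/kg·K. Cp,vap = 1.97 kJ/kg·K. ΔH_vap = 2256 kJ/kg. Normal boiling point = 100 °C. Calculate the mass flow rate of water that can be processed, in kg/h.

Δh = 4.18×(100−37.9) + 2256 + 1.97×(140−100) = 2594.4 kJ/kg
Q = 337 kW = 337 kJ/s = 1.2132e+06 kJ/h
ṁ = Q/Δh = 1.2132e+06 / 2594.4 = 467.63 kg/h

ṁ = 468 kg/h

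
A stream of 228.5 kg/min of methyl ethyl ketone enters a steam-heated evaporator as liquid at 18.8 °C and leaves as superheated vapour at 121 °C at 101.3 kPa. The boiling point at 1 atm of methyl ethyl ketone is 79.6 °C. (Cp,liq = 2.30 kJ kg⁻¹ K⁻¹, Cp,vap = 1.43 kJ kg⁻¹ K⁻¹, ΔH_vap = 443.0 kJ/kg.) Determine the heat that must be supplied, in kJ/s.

Q = 2450 kJ/s

liquid 18.8→79.6 °C: 139.84 kJ/kg
vaporisation at 79.6 °C: 443 kJ/kg
vapour 79.6→121 °C: 59.202 kJ/kg
Δh = 139.84 + 443 + 59.202 = 642.04 kJ/kg
Q = ṁ·Δh = 228.5 kg/min × 642.04 kJ/kg = 146710 kJ/min
|Q| = 2445.1 kW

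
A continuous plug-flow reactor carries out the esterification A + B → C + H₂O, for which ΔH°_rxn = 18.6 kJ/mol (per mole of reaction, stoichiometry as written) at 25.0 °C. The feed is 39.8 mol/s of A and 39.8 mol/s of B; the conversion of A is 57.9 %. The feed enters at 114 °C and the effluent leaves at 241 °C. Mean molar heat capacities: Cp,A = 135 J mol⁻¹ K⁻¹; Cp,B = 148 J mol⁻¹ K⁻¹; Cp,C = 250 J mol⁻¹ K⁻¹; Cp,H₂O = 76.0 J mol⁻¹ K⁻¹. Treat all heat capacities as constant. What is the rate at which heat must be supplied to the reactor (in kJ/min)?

Q_in = 124000 kJ/min

Extent of reaction ξ = 0.579 × 39.8 = 23.044 mol/s
Reaction term: ξ·ΔH°_rxn = 23.044 × 18.6 = 428.62 kJ/s
Sensible, feed 114→25 °C: -1002.4 kJ/s
Outlet flows (mol/s): A 16.756, B 16.756, C 23.044, H₂O 23.044
Sensible, products 25→241 °C: 2646.9 kJ/s
Q = ΔH = 2073.1 kJ/s = 2073.1 kW
Heat supplied = 124390 kJ/min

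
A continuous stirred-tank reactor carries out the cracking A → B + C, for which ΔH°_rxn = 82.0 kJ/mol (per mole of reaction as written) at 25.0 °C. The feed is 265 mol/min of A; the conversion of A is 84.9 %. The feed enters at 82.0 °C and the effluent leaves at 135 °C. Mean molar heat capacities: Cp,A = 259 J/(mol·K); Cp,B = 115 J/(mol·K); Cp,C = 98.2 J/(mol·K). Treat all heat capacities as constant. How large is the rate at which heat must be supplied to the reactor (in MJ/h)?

Extent of reaction ξ = 0.849 × 265 = 224.98 mol/min
Reaction term: ξ·ΔH°_rxn = 224.98 × 82.0 = 18449 kJ/min
Sensible, feed 82.0→25 °C: -3912.2 kJ/min
Outlet flows (mol/min): A 40.015, B 224.98, C 224.98
Sensible, products 25→135 °C: 6416.4 kJ/min
Q = ΔH = 20953 kJ/min = 349.22 kW
Heat supplied = 1257.2 MJ/h

Q_in = 1260 MJ/h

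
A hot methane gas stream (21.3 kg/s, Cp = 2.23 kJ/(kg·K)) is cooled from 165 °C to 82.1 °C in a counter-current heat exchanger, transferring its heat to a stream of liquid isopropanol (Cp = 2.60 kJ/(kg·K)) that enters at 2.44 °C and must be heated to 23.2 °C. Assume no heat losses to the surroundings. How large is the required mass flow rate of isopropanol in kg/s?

Heat released by hot stream: Q = 21.3 × 2.23 × (165 − 82.1) = 3937.7 kJ/s
Energy balance on cold side (adiabatic exchanger): Q = ṁ_c·Cp_c·(T_c,out − T_c,in)
ṁ_c = 3937.7 / [2.60 × (23.2 − 2.44)] = 72.952 kg/s

ṁ_c = 73.0 kg/s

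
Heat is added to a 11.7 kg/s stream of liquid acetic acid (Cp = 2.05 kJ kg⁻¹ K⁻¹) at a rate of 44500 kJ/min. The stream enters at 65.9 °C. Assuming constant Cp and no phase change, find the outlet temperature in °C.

T_out = 96.8 °C

Q = 44500 kJ/min = 741.67 kJ/s
ΔT = Q/(ṁ·Cp) = 741.67/(11.7×2.05) = 30.922 K
T_out = 65.9 + 30.922 = 96.822 °C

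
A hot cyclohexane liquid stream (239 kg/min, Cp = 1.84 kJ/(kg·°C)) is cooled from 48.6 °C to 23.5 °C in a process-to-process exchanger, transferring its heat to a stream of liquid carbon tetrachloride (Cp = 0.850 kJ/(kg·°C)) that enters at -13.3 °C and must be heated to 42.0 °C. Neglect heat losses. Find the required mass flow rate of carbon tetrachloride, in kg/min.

Heat released by hot stream: Q = 239 × 1.84 × (48.6 − 23.5) = 11038 kJ/min
Energy balance on cold side (adiabatic exchanger): Q = ṁ_c·Cp_c·(T_c,out − T_c,in)
ṁ_c = 11038 / [0.850 × (42.0 − -13.3)] = 234.83 kg/min

ṁ_c = 235 kg/min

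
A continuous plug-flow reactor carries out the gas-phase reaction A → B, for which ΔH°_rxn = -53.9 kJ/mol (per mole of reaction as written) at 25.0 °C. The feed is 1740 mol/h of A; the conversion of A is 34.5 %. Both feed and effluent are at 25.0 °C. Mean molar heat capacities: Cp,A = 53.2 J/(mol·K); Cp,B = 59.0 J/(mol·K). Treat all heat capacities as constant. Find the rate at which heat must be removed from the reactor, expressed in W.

Extent of reaction ξ = 0.345 × 1740 = 600.3 mol/h
Reaction term: ξ·ΔH°_rxn = 600.3 × -53.9 = -32356 kJ/h
Q = ΔH = -32356 kJ/h = -8.9878 kW
Heat removed = 8987.8 W

Q_out = 8990 W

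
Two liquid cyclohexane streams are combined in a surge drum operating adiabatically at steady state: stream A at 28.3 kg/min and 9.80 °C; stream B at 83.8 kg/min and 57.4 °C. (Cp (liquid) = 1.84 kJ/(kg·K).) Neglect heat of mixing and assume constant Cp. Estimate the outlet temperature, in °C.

Adiabatic, steady state ⇒ Σ ṁᵢCp,ᵢ(T_out − Tᵢ) = 0
Σ ṁᵢCp,ᵢTᵢ = 28.3×1.84×9.80 + 83.8×1.84×57.4 = 9360.9
Σ ṁᵢCp,ᵢ = 28.3×1.84 + 83.8×1.84 = 206.26
T_out = 9360.9 / 206.26 = 45.383 °C

T_out = 45.4 °C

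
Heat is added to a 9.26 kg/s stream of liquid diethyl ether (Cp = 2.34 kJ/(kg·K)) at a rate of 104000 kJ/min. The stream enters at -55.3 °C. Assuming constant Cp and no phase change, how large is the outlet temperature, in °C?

T_out = 24.7 °C

Q = 104000 kJ/min = 1733.3 kJ/s
ΔT = Q/(ṁ·Cp) = 1733.3/(9.26×2.34) = 79.994 K
T_out = -55.3 + 79.994 = 24.694 °C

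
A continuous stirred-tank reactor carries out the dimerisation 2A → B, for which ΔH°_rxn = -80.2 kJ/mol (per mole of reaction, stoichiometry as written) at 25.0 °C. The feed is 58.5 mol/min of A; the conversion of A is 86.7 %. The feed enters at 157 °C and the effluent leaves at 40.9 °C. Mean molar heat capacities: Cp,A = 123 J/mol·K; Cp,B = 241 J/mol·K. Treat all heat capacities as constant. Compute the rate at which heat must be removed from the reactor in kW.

Extent of reaction ξ = 0.867 × 58.5 / 2 = 25.36 mol/min
Reaction term: ξ·ΔH°_rxn = 25.36 × -80.2 = -2033.9 kJ/min
Sensible, feed 157→25 °C: -949.81 kJ/min
Outlet flows (mol/min): A 7.7805, B 25.36
Sensible, products 25→40.9 °C: 112.39 kJ/min
Q = ΔH = -2871.3 kJ/min = -47.854 kW
Heat removed = 47.854 kW

Q_out = 47.9 kW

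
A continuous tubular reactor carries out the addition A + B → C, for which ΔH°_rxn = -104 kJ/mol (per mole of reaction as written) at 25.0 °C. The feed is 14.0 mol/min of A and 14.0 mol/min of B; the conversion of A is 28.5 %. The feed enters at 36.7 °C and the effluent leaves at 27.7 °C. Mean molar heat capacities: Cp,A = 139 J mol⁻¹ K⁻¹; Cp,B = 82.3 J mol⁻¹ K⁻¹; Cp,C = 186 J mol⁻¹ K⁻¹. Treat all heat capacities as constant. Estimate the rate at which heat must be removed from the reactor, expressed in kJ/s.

Q_out = 7.39 kJ/s

Extent of reaction ξ = 0.285 × 14.0 = 3.99 mol/min
Reaction term: ξ·ΔH°_rxn = 3.99 × -104 = -414.96 kJ/min
Sensible, feed 36.7→25 °C: -36.249 kJ/min
Outlet flows (mol/min): A 10.01, B 10.01, C 3.99
Sensible, products 25→27.7 °C: 7.9849 kJ/min
Q = ΔH = -443.22 kJ/min = -7.3871 kW
Heat removed = 7.3871 kJ/s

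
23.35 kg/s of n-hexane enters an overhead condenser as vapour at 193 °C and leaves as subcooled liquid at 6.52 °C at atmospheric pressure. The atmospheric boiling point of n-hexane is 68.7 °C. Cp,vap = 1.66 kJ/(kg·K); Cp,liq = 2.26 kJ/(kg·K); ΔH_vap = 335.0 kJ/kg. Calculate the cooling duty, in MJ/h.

Q_c = 57300 MJ/h

vapour 193→68.7 °C: -206.34 kJ/kg
condensation at 68.7 °C: -335 kJ/kg
liquid 68.7→6.52 °C: -140.53 kJ/kg
Δh = -206.34 + -335 + -140.53 = -681.86 kJ/kg
Q = ṁ·Δh = 23.35 kg/s × -681.86 kJ/kg = -15922 kJ/s
|Q| = 15922 kW = 57318 MJ/h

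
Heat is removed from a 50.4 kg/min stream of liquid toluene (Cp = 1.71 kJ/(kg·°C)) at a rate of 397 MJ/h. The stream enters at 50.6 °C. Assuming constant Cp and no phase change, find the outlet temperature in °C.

Q = 397 MJ/h = 6616.7 kJ/min
ΔT = Q/(ṁ·Cp) = 6616.7/(50.4×1.71) = 76.774 K
T_out = 50.6 − 76.774 = -26.174 °C

T_out = -26.2 °C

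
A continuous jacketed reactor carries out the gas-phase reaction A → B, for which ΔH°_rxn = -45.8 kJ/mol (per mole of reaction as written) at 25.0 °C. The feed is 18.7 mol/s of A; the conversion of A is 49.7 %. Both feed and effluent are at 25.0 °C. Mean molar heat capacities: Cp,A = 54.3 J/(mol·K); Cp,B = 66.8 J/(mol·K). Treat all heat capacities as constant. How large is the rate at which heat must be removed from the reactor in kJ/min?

Q_out = 25500 kJ/min

Extent of reaction ξ = 0.497 × 18.7 = 9.2939 mol/s
Reaction term: ξ·ΔH°_rxn = 9.2939 × -45.8 = -425.66 kJ/s
Q = ΔH = -425.66 kJ/s = -425.66 kW
Heat removed = 25540 kJ/min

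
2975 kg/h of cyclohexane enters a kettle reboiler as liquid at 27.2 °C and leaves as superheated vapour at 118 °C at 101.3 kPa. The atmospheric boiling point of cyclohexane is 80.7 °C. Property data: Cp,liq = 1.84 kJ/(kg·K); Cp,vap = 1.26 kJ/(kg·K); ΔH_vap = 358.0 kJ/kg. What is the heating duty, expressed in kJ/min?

liquid 27.2→80.7 °C: 98.44 kJ/kg
vaporisation at 80.7 °C: 358 kJ/kg
vapour 80.7→118 °C: 46.998 kJ/kg
Δh = 98.44 + 358 + 46.998 = 503.44 kJ/kg
Q = ṁ·Δh = 2975 kg/h × 503.44 kJ/kg = 1.4977e+06 kJ/h
|Q| = 416.04 kW = 24962 kJ/min

Q = 25000 kJ/min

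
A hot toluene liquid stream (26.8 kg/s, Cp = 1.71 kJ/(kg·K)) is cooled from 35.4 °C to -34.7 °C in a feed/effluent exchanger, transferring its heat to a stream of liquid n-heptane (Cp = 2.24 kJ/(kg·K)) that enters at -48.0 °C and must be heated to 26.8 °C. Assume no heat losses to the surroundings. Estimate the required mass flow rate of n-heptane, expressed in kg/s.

ṁ_c = 19.2 kg/s

Heat released by hot stream: Q = 26.8 × 1.71 × (35.4 − -34.7) = 3212.5 kJ/s
Energy balance on cold side (adiabatic exchanger): Q = ṁ_c·Cp_c·(T_c,out − T_c,in)
ṁ_c = 3212.5 / [2.24 × (26.8 − -48.0)] = 19.173 kg/s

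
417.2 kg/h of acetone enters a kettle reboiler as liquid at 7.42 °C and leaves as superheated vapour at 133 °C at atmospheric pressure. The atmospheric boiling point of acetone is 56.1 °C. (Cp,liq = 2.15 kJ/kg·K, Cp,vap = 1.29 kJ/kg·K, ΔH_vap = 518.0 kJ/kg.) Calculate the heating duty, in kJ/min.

Q = 5020 kJ/min

liquid 7.42→56.1 °C: 104.66 kJ/kg
vaporisation at 56.1 °C: 518 kJ/kg
vapour 56.1→133 °C: 99.201 kJ/kg
Δh = 104.66 + 518 + 99.201 = 721.86 kJ/kg
Q = ṁ·Δh = 417.2 kg/h × 721.86 kJ/kg = 301160 kJ/h
|Q| = 83.656 kW = 5019.4 kJ/min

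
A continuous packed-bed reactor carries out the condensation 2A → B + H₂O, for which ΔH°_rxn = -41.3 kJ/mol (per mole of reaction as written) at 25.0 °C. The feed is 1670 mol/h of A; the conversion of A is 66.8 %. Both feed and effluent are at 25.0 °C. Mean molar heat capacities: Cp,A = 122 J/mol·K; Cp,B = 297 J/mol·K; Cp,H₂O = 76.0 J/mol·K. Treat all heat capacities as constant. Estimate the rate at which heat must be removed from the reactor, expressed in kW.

Q_out = 6.40 kW

Extent of reaction ξ = 0.668 × 1670 / 2 = 557.78 mol/h
Reaction term: ξ·ΔH°_rxn = 557.78 × -41.3 = -23036 kJ/h
Q = ΔH = -23036 kJ/h = -6.399 kW
Heat removed = 6.399 kW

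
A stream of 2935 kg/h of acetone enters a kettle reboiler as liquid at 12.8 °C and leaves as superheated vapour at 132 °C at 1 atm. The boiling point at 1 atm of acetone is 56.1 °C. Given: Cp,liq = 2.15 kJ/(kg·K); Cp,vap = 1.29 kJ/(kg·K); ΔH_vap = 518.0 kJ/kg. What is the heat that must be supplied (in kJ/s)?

Q = 578 kJ/s

liquid 12.8→56.1 °C: 93.095 kJ/kg
vaporisation at 56.1 °C: 518 kJ/kg
vapour 56.1→132 °C: 97.911 kJ/kg
Δh = 93.095 + 518 + 97.911 = 709.01 kJ/kg
Q = ṁ·Δh = 2935 kg/h × 709.01 kJ/kg = 2.0809e+06 kJ/h
|Q| = 578.04 kW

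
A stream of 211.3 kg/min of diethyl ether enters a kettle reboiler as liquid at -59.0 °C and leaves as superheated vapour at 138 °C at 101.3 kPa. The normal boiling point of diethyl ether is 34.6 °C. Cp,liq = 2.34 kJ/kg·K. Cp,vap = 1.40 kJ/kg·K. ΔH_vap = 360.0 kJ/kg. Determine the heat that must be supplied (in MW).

Q = 2.55 MW

liquid -59.0→34.6 °C: 219.02 kJ/kg
vaporisation at 34.6 °C: 360 kJ/kg
vapour 34.6→138 °C: 144.76 kJ/kg
Δh = 219.02 + 360 + 144.76 = 723.78 kJ/kg
Q = ṁ·Δh = 211.3 kg/min × 723.78 kJ/kg = 152940 kJ/min
|Q| = 2548.9 kW = 2.5489 MW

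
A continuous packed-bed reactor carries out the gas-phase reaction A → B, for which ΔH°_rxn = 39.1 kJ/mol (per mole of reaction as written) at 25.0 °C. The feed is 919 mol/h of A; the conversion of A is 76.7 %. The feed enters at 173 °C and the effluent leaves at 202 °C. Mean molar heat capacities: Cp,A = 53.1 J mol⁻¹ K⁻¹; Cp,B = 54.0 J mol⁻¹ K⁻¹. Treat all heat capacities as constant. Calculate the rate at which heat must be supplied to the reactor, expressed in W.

Extent of reaction ξ = 0.767 × 919 = 704.87 mol/h
Reaction term: ξ·ΔH°_rxn = 704.87 × 39.1 = 27561 kJ/h
Sensible, feed 173→25 °C: -7222.2 kJ/h
Outlet flows (mol/h): A 214.13, B 704.87
Sensible, products 25→202 °C: 8749.7 kJ/h
Q = ΔH = 29088 kJ/h = 8.08 kW
Heat supplied = 8080 W

Q_in = 8080 W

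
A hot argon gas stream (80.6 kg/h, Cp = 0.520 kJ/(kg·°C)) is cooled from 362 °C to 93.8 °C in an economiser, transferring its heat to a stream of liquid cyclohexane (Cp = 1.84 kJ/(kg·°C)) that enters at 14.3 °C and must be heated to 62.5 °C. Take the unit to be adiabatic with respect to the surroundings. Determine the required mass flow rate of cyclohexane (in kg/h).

ṁ_c = 127 kg/h

Heat released by hot stream: Q = 80.6 × 0.520 × (362 − 93.8) = 11241 kJ/h
Energy balance on cold side (adiabatic exchanger): Q = ṁ_c·Cp_c·(T_c,out − T_c,in)
ṁ_c = 11241 / [1.84 × (62.5 − 14.3)] = 126.75 kg/h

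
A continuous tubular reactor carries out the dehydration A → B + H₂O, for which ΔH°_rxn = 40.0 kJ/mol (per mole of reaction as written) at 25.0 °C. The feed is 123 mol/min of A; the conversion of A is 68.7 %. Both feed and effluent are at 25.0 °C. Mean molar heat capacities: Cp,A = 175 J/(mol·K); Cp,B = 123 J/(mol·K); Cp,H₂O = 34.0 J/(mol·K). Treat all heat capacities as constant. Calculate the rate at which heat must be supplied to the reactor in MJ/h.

Q_in = 203 MJ/h

Extent of reaction ξ = 0.687 × 123 = 84.501 mol/min
Reaction term: ξ·ΔH°_rxn = 84.501 × 40.0 = 3380 kJ/min
Q = ΔH = 3380 kJ/min = 56.334 kW
Heat supplied = 202.8 MJ/h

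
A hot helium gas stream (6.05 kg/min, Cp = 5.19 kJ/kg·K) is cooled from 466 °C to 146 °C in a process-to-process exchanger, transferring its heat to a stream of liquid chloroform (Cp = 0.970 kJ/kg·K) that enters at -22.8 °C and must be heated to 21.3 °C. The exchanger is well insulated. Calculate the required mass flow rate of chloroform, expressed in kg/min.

Heat released by hot stream: Q = 6.05 × 5.19 × (466 − 146) = 10048 kJ/min
Energy balance on cold side (adiabatic exchanger): Q = ṁ_c·Cp_c·(T_c,out − T_c,in)
ṁ_c = 10048 / [0.970 × (21.3 − -22.8)] = 234.89 kg/min

ṁ_c = 235 kg/min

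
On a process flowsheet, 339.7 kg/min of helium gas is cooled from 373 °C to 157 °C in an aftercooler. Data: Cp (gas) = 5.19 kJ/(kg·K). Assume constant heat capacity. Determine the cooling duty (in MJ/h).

Q = ṁ·Cp·ΔT = 339.7 × 5.19 × (157 − 373) = -380820 kJ/min
Converting: 380820 / 60 s = 6347 kW
Cooling duty = 22849 MJ/h

Q_c = 22800 MJ/h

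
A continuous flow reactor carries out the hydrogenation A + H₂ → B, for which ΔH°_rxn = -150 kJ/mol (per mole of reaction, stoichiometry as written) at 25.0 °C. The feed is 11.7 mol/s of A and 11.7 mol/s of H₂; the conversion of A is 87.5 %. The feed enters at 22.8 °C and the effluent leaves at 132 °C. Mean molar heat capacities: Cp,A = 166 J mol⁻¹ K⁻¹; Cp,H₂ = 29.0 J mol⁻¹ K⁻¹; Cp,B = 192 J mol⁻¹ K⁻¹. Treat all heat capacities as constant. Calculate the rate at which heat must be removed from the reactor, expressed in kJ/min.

Extent of reaction ξ = 0.875 × 11.7 = 10.237 mol/s
Reaction term: ξ·ΔH°_rxn = 10.237 × -150 = -1535.6 kJ/s
Sensible, feed 22.8→25 °C: 5.0193 kJ/s
Outlet flows (mol/s): A 1.4625, H₂ 1.4625, B 10.237
Sensible, products 25→132 °C: 240.83 kJ/s
Q = ΔH = -1289.8 kJ/s = -1289.8 kW
Heat removed = 77386 kJ/min

Q_out = 77400 kJ/min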